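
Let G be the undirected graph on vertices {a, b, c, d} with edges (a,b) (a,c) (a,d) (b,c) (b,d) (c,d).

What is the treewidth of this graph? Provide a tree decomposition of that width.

A single bag containing all 4 vertices is trivially a valid decomposition of width 3. On the other hand G contains the 4-clique {a, b, c, d}. A clique must lie in a single bag of any decomposition, so no decomposition can have width below 3. Therefore the treewidth is 3.

Treewidth 3.
One such decomposition:
Bags: B1 = {a, b, c, d}
Tree: (single bag)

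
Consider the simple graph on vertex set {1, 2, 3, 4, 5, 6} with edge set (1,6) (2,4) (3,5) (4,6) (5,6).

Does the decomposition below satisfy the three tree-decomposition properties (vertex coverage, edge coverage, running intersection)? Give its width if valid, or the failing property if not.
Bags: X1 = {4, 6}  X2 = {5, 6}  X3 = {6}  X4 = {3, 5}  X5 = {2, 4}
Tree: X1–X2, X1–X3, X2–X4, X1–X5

No — vertex 1 appears in no bag.

A tree decomposition must satisfy three properties: every vertex lies in some bag; for every edge, both endpoints lie together in some bag; and for every vertex, the bags containing it form a connected subtree. Here vertex 1 appears in no bag, so the decomposition is invalid.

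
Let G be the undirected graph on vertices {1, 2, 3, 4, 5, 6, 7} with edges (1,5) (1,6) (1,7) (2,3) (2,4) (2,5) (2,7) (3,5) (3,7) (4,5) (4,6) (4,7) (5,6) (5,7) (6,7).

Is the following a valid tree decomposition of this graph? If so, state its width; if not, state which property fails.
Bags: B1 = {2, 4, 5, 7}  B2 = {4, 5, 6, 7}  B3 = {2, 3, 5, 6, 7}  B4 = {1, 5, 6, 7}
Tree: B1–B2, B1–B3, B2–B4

No — bags containing vertex 6 are not connected in the tree.

A tree decomposition must satisfy three properties: every vertex lies in some bag; for every edge, both endpoints lie together in some bag; and for every vertex, the bags containing it form a connected subtree. Here bags containing vertex 6 are not connected in the tree, so the decomposition is invalid.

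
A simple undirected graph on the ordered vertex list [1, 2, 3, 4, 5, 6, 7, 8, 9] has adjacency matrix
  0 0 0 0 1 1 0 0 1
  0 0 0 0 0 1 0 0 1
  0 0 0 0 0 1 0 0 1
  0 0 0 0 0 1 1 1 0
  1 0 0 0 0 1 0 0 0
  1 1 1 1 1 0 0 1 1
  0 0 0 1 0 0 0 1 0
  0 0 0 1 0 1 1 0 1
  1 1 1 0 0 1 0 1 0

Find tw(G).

2

A width-2 tree decomposition is:
Bags: B1 = {1, 6, 9}  B2 = {6, 8, 9}  B3 = {1, 5, 6}  B4 = {4, 6, 8}  B5 = {2, 6, 9}  B6 = {3, 6, 9}  B7 = {4, 7, 8}
Tree: B1–B2, B1–B3, B2–B4, B1–B5, B1–B6, B4–B7
Each bag holds 3 vertices, so the decomposition has width 2, which upper-bounds the treewidth. For the lower bound, the 3 vertices {6, 8, 9} are pairwise adjacent, and any tree decomposition puts a clique entirely inside one bag — forcing width ≥ 2. Hence tw(G) = 2 exactly.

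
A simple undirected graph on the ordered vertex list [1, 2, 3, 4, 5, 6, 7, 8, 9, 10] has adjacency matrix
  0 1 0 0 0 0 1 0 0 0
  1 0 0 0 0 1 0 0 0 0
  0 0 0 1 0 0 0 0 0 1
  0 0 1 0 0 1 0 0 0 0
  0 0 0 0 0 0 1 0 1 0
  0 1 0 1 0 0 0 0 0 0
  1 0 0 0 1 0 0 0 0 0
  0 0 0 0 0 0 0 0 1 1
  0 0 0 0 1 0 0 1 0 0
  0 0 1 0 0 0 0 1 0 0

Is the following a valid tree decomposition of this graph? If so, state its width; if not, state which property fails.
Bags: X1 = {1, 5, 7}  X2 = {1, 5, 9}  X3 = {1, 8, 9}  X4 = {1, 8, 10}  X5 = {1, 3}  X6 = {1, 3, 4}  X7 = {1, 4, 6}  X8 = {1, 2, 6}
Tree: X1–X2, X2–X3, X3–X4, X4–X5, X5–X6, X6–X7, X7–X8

No — edge (10,3) lies in no bag.

A tree decomposition must satisfy three properties: every vertex lies in some bag; for every edge, both endpoints lie together in some bag; and for every vertex, the bags containing it form a connected subtree. Here edge (10,3) lies in no bag, so the decomposition is invalid.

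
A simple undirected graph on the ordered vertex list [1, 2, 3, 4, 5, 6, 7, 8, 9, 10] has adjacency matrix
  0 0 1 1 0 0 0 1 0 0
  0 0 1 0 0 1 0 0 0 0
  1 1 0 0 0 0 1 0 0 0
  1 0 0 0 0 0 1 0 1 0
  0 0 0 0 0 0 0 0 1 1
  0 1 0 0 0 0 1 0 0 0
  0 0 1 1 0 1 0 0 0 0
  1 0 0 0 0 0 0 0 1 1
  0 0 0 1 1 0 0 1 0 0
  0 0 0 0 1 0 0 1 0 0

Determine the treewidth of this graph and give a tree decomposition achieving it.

Every bag has size at most 3, so the width is 3 − 1 = 2 and tw(G) ≤ 2. Since 5–10–8–9–5 is a cycle in G, G is not acyclic. Forests are exactly the graphs of treewidth ≤ 1, so tw(G) ≥ 2. Therefore the treewidth is 2.

Treewidth 2.
One optimal decomposition is:
Bags: B1 = {5, 9, 10}  B2 = {8, 9, 10}  B3 = {4, 8, 9}  B4 = {1, 4, 8}  B5 = {1, 4, 7}  B6 = {1, 3, 7}  B7 = {3, 6, 7}  B8 = {2, 3, 6}
Tree: B1–B2, B2–B3, B3–B4, B4–B5, B5–B6, B6–B7, B7–B8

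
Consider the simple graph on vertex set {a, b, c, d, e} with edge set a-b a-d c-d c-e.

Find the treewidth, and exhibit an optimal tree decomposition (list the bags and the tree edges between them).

Treewidth 1.
One optimal decomposition is:
Bags: B1 = {c, e}  B2 = {c, d}  B3 = {a, d}  B4 = {a, b}
Tree: B1–B2, B2–B3, B3–B4

The largest bag has 2 vertices, giving width 1; this decomposition certifies tw(G) ≤ 1. Any graph with an edge has treewidth ≥ 1, and G has the edge e–c. Therefore the treewidth is 1.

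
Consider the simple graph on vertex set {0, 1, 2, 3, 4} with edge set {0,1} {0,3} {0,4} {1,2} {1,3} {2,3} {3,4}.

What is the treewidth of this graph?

A width-2 tree decomposition is:
Bags: B1 = {0, 1, 3}  B2 = {1, 2, 3}  B3 = {0, 3, 4}
Tree: B1–B2, B1–B3
Every bag has size at most 3, so the width is 3 − 1 = 2 and tw(G) ≤ 2. For the lower bound, the 3 vertices {0, 1, 3} are pairwise adjacent, and any tree decomposition puts a clique entirely inside one bag — forcing width ≥ 2. Therefore the treewidth is 2.

2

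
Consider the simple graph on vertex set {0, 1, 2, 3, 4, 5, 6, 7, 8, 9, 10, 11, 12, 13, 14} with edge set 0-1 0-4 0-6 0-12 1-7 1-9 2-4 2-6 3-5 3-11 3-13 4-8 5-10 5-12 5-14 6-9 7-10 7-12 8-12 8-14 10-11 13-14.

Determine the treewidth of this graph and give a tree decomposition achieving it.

Treewidth 3.
One optimal decomposition is:
Bags: B1 = {3, 11, 13, 14}  B2 = {3, 5, 11, 14}  B3 = {5, 10, 11, 14}  B4 = {5, 8, 10, 14}  B5 = {5, 8, 10, 12}  B6 = {7, 8, 10, 12}  B7 = {4, 7, 8, 12}  B8 = {0, 4, 7, 12}  B9 = {0, 1, 4, 7}  B10 = {0, 1, 2, 4}  B11 = {0, 1, 2, 6}  B12 = {1, 2, 6, 9}
Tree: B1–B2, B2–B3, B3–B4, B4–B5, B5–B6, B6–B7, B7–B8, B8–B9, B9–B10, B10–B11, B11–B12

Each bag holds 4 vertices, so the decomposition has width 3, which upper-bounds the treewidth. For the lower bound: the 4 vertex sets {3,11,13}, {14}, {5}, {7,8,10,12} are disjoint, each induces a connected subgraph, and every pair is joined by at least one edge of G. Contracting each set to a single vertex therefore yields K_{4} as a minor, and since treewidth is minor-monotone, tw(G) ≥ tw(K_{4}) = 3. Combining the bounds, tw(G) = 3.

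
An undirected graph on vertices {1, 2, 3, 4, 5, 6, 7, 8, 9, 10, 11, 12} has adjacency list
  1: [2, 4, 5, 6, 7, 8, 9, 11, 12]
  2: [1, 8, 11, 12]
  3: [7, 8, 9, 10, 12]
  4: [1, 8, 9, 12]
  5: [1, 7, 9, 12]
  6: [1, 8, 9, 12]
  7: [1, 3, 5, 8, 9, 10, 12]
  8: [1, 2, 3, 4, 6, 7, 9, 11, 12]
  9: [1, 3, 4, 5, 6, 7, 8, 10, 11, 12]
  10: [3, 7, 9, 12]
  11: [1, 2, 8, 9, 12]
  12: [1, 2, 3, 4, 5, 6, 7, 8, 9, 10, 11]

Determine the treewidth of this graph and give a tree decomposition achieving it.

The largest bag has 5 vertices, giving width 4; this decomposition certifies tw(G) ≤ 4. On the other hand G contains the 5-clique {1, 8, 9, 11, 12}. A clique must lie in a single bag of any decomposition, so no decomposition can have width below 4. The upper and lower bounds meet at 4, so that is the treewidth.

Treewidth 4.
One such decomposition:
Bags: B1 = {1, 7, 8, 9, 12}  B2 = {3, 7, 8, 9, 12}  B3 = {1, 6, 8, 9, 12}  B4 = {3, 7, 9, 10, 12}  B5 = {1, 8, 9, 11, 12}  B6 = {1, 5, 7, 9, 12}  B7 = {1, 2, 8, 11, 12}  B8 = {1, 4, 8, 9, 12}
Tree: B1–B2, B1–B3, B2–B4, B1–B5, B1–B6, B5–B7, B3–B8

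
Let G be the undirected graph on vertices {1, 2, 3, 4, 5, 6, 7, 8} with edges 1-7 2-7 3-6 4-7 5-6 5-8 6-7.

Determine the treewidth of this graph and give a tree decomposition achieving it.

Treewidth 1.
One such decomposition:
Bags: B1 = {6, 7}  B2 = {5, 6}  B3 = {5, 8}  B4 = {2, 7}  B5 = {1, 7}  B6 = {3, 6}  B7 = {4, 7}
Tree: B1–B2, B2–B3, B1–B4, B1–B5, B2–B6, B1–B7

The largest bag has 2 vertices, giving width 1; this decomposition certifies tw(G) ≤ 1. G has an edge, so its treewidth is at least 1. The upper and lower bounds meet at 1, so that is the treewidth.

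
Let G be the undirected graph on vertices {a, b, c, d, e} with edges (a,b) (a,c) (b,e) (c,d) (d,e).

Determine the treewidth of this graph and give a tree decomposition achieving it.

Treewidth 2.
One optimal decomposition is:
Bags: B1 = {a, c, d}  B2 = {a, b, d}  B3 = {b, d, e}
Tree: B1–B2, B2–B3

The largest bag has 3 vertices, giving width 2; this decomposition certifies tw(G) ≤ 2. The edges d–c–a–b–e–d form a cycle, so G is not a tree and its treewidth is at least 2. The upper and lower bounds meet at 2, so that is the treewidth.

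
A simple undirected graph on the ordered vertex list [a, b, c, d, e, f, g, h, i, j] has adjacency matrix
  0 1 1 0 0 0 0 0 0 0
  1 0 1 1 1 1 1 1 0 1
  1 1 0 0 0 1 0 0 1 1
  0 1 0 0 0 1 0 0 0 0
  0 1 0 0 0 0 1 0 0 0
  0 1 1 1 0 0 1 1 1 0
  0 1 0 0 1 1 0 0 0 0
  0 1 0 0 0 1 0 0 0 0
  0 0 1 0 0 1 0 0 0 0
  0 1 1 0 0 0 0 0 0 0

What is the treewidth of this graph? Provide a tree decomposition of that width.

Treewidth 2.
One such decomposition:
Bags: B1 = {b, d, f}  B2 = {b, c, f}  B3 = {b, c, j}  B4 = {b, f, h}  B5 = {c, f, i}  B6 = {b, f, g}  B7 = {b, e, g}  B8 = {a, b, c}
Tree: B1–B2, B2–B3, B2–B4, B2–B5, B1–B6, B6–B7, B2–B8

The largest bag has 3 vertices, giving width 2; this decomposition certifies tw(G) ≤ 2. Conversely, {a, b, c} is a clique of size 3, and the vertices of any clique must share a bag in every tree decomposition; so some bag has ≥ 3 vertices and tw(G) ≥ 2. The upper and lower bounds meet at 2, so that is the treewidth.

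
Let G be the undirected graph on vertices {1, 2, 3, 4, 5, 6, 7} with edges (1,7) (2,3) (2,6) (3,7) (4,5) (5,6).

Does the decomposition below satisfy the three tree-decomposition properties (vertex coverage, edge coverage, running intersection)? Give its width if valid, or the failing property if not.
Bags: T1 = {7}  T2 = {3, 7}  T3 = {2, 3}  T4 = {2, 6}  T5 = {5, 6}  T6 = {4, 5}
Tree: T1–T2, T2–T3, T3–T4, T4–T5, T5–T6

A tree decomposition must satisfy three properties: every vertex lies in some bag; for every edge, both endpoints lie together in some bag; and for every vertex, the bags containing it form a connected subtree. Here vertex 1 appears in no bag, so the decomposition is invalid.

No — vertex 1 appears in no bag.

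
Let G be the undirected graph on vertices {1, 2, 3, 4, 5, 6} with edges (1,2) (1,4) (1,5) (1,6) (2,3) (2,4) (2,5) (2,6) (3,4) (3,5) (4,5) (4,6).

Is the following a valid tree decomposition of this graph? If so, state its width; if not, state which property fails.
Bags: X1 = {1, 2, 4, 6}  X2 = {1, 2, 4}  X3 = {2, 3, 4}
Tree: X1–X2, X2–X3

No — vertex 5 appears in no bag.

A tree decomposition must satisfy three properties: every vertex lies in some bag; for every edge, both endpoints lie together in some bag; and for every vertex, the bags containing it form a connected subtree. Here vertex 5 appears in no bag, so the decomposition is invalid.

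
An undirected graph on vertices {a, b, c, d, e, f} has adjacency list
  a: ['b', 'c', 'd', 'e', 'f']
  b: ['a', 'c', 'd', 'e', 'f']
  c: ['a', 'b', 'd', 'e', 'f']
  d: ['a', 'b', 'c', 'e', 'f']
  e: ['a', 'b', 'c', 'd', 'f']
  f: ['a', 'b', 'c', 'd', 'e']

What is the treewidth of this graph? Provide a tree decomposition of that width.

Treewidth 5.
One such decomposition:
Bags: B1 = {a, b, c, d, e, f}
Tree: (single bag)

A single bag containing all 6 vertices is trivially a valid decomposition of width 5. For the lower bound, the 6 vertices {a, b, c, d, e, f} are pairwise adjacent, and any tree decomposition puts a clique entirely inside one bag — forcing width ≥ 5. Therefore the treewidth is 5.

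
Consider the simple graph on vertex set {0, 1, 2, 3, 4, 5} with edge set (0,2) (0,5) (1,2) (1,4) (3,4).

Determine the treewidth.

1

A width-1 tree decomposition is:
Bags: B1 = {1, 4}  B2 = {3, 4}  B3 = {1, 2}  B4 = {0, 2}  B5 = {0, 5}
Tree: B1–B2, B1–B3, B3–B4, B4–B5
Every bag has size at most 2, so the width is 2 − 1 = 1 and tw(G) ≤ 1. Since G has at least one edge (e.g. 4–1), it is not an edgeless graph, so tw(G) ≥ 1. The upper and lower bounds meet at 1, so that is the treewidth.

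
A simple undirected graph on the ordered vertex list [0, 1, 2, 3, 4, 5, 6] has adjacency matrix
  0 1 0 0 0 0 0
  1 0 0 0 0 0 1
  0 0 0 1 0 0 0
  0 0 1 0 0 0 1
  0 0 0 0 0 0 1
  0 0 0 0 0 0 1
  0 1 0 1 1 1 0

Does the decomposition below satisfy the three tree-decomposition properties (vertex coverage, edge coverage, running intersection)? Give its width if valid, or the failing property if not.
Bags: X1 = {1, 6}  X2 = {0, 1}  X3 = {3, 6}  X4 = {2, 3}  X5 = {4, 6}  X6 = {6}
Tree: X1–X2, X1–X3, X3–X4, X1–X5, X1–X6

A tree decomposition must satisfy three properties: every vertex lies in some bag; for every edge, both endpoints lie together in some bag; and for every vertex, the bags containing it form a connected subtree. Here vertex 5 appears in no bag, so the decomposition is invalid.

No — vertex 5 appears in no bag.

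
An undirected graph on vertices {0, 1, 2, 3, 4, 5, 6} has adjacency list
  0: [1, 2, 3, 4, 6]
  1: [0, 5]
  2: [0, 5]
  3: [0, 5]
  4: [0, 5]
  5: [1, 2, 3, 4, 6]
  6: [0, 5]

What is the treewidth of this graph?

2

A width-2 tree decomposition is:
Bags: B1 = {0, 3, 5}  B2 = {0, 2, 5}  B3 = {0, 1, 5}  B4 = {0, 4, 5}  B5 = {0, 5, 6}
Tree: B1–B2, B2–B3, B3–B4, B4–B5
The largest bag has 3 vertices, giving width 2; this decomposition certifies tw(G) ≤ 2. Since 0–3–5–2–0 is a cycle in G, G is not acyclic. Forests are exactly the graphs of treewidth ≤ 1, so tw(G) ≥ 2. Combining the bounds, tw(G) = 2.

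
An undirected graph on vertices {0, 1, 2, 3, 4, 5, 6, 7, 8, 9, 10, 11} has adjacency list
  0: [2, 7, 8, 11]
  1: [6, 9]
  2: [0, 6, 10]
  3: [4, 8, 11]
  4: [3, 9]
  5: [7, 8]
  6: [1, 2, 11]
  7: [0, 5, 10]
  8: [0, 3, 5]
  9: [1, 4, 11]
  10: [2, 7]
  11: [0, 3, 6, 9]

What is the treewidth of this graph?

A width-3 tree decomposition is:
Bags: B1 = {1, 4, 6, 9}  B2 = {4, 6, 9, 11}  B3 = {3, 4, 6, 11}  B4 = {2, 3, 6, 11}  B5 = {0, 2, 3, 11}  B6 = {0, 2, 3, 8}  B7 = {0, 2, 8, 10}  B8 = {0, 7, 8, 10}  B9 = {5, 7, 8, 10}
Tree: B1–B2, B2–B3, B3–B4, B4–B5, B5–B6, B6–B7, B7–B8, B8–B9
Each bag holds 4 vertices, so the decomposition has width 3, which upper-bounds the treewidth. For the lower bound: the 4 vertex sets {1,4,9}, {6}, {11}, {0,2,3,8} are disjoint, each induces a connected subgraph, and every pair is joined by at least one edge of G. Contracting each set to a single vertex therefore yields K_{4} as a minor, and since treewidth is minor-monotone, tw(G) ≥ tw(K_{4}) = 3. Therefore the treewidth is 3.

3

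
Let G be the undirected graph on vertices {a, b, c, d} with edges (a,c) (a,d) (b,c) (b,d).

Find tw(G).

A width-2 tree decomposition is:
Bags: B1 = {a, b, d}  B2 = {a, b, c}
Tree: B1–B2
Each bag holds 3 vertices, so the decomposition has width 2, which upper-bounds the treewidth. Since a–d–b–c–a is a cycle in G, G is not acyclic. Forests are exactly the graphs of treewidth ≤ 1, so tw(G) ≥ 2. Combining the bounds, tw(G) = 2.

2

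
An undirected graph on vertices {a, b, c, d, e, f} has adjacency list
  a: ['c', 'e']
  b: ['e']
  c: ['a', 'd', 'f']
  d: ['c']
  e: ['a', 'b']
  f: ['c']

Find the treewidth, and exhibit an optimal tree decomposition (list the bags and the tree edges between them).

Treewidth 1.
One such decomposition:
Bags: B1 = {c, d}  B2 = {c, f}  B3 = {a, c}  B4 = {a, e}  B5 = {b, e}
Tree: B1–B2, B2–B3, B3–B4, B4–B5

Every bag has size at most 2, so the width is 2 − 1 = 1 and tw(G) ≤ 1. Any graph with an edge has treewidth ≥ 1, and G has the edge d–c. The upper and lower bounds meet at 1, so that is the treewidth.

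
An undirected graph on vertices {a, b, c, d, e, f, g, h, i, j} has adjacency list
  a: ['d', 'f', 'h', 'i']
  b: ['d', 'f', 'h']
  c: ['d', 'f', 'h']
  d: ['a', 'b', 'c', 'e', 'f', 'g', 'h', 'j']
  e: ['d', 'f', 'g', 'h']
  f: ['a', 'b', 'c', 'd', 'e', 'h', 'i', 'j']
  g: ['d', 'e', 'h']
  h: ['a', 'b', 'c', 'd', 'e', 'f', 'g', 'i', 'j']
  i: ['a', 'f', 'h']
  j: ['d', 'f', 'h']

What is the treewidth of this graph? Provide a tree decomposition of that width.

Each bag holds 4 vertices, so the decomposition has width 3, which upper-bounds the treewidth. For the lower bound, the 4 vertices {d, e, g, h} are pairwise adjacent, and any tree decomposition puts a clique entirely inside one bag — forcing width ≥ 3. Combining the bounds, tw(G) = 3.

Treewidth 3.
Bags: B1 = {d, e, f, h}  B2 = {a, d, f, h}  B3 = {d, f, h, j}  B4 = {b, d, f, h}  B5 = {a, f, h, i}  B6 = {c, d, f, h}  B7 = {d, e, g, h}
Tree: B1–B2, B2–B3, B3–B4, B2–B5, B2–B6, B1–B7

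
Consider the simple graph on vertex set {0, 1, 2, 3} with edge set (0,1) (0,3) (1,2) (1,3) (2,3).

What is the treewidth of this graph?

A width-2 tree decomposition is:
Bags: B1 = {0, 1, 3}  B2 = {1, 2, 3}
Tree: B1–B2
The largest bag has 3 vertices, giving width 2; this decomposition certifies tw(G) ≤ 2. Conversely, {0, 1, 3} is a clique of size 3, and the vertices of any clique must share a bag in every tree decomposition; so some bag has ≥ 3 vertices and tw(G) ≥ 2. Combining the bounds, tw(G) = 2.

2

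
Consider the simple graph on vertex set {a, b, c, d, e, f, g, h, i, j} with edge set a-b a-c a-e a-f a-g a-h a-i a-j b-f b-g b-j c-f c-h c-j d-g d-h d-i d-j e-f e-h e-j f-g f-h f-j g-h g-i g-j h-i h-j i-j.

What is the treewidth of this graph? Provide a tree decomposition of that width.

Each bag holds 5 vertices, so the decomposition has width 4, which upper-bounds the treewidth. For the lower bound, the 5 vertices {d, g, h, i, j} are pairwise adjacent, and any tree decomposition puts a clique entirely inside one bag — forcing width ≥ 4. The upper and lower bounds meet at 4, so that is the treewidth.

Treewidth 4.
One such decomposition:
Bags: B1 = {a, f, g, h, j}  B2 = {a, b, f, g, j}  B3 = {a, g, h, i, j}  B4 = {a, c, f, h, j}  B5 = {a, e, f, h, j}  B6 = {d, g, h, i, j}
Tree: B1–B2, B1–B3, B1–B4, B4–B5, B3–B6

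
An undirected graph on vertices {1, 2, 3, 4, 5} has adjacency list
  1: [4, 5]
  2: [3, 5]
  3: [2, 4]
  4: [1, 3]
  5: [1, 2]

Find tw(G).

A width-2 tree decomposition is:
Bags: B1 = {2, 3, 5}  B2 = {3, 4, 5}  B3 = {1, 4, 5}
Tree: B1–B2, B2–B3
The largest bag has 3 vertices, giving width 2; this decomposition certifies tw(G) ≤ 2. The edges 5–2–3–4–1–5 form a cycle, so G is not a tree and its treewidth is at least 2. Therefore the treewidth is 2.

2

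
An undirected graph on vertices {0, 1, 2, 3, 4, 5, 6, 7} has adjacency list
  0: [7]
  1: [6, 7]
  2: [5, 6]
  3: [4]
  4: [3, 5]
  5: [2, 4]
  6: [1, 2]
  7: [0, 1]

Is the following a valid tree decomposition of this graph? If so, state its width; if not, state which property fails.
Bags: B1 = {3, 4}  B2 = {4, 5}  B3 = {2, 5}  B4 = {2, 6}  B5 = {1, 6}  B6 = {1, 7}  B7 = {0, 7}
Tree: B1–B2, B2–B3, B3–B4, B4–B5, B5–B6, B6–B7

Checking the three conditions: (i) the bags cover all of {0, 1, 2, 3, 4, 5, 6, 7}; (ii) for each edge, some bag contains both endpoints; (iii) the bags containing any fixed vertex form a subtree. All hold, so the decomposition is valid with width 2 − 1 = 1.

Yes; width 1.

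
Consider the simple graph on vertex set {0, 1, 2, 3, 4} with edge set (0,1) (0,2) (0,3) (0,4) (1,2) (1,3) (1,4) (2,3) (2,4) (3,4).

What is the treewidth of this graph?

4

A width-4 tree decomposition is:
Bags: B1 = {0, 1, 2, 3, 4}
Tree: (single bag)
A single bag containing all 5 vertices is trivially a valid decomposition of width 4. For the lower bound, the 5 vertices {0, 1, 2, 3, 4} are pairwise adjacent, and any tree decomposition puts a clique entirely inside one bag — forcing width ≥ 4. Therefore the treewidth is 4.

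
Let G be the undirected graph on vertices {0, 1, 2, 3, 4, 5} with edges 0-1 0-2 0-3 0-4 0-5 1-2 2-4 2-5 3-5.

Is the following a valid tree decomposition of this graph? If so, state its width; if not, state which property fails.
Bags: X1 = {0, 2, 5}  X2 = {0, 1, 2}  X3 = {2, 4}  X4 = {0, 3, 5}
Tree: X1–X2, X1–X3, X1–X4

No — edge (0,4) lies in no bag.

A tree decomposition must satisfy three properties: every vertex lies in some bag; for every edge, both endpoints lie together in some bag; and for every vertex, the bags containing it form a connected subtree. Here edge (0,4) lies in no bag, so the decomposition is invalid.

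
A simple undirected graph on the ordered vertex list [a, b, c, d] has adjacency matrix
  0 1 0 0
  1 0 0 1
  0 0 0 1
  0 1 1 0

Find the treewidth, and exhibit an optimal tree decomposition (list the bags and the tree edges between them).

Treewidth 1.
Bags: B1 = {a, b}  B2 = {b, d}  B3 = {c, d}
Tree: B1–B2, B2–B3

Every bag has size at most 2, so the width is 2 − 1 = 1 and tw(G) ≤ 1. G has an edge, so its treewidth is at least 1. The upper and lower bounds meet at 1, so that is the treewidth.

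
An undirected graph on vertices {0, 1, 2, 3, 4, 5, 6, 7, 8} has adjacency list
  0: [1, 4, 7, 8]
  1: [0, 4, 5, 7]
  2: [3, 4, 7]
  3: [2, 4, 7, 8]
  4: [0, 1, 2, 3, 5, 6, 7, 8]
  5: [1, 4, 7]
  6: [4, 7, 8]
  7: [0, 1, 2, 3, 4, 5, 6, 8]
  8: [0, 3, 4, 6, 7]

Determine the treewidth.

A width-3 tree decomposition is:
Bags: B1 = {0, 1, 4, 7}  B2 = {0, 4, 7, 8}  B3 = {3, 4, 7, 8}  B4 = {4, 6, 7, 8}  B5 = {1, 4, 5, 7}  B6 = {2, 3, 4, 7}
Tree: B1–B2, B2–B3, B3–B4, B1–B5, B3–B6
Every bag has size at most 4, so the width is 4 − 1 = 3 and tw(G) ≤ 3. Conversely, {0, 4, 7, 8} is a clique of size 4, and the vertices of any clique must share a bag in every tree decomposition; so some bag has ≥ 4 vertices and tw(G) ≥ 3. Hence tw(G) = 3 exactly.

3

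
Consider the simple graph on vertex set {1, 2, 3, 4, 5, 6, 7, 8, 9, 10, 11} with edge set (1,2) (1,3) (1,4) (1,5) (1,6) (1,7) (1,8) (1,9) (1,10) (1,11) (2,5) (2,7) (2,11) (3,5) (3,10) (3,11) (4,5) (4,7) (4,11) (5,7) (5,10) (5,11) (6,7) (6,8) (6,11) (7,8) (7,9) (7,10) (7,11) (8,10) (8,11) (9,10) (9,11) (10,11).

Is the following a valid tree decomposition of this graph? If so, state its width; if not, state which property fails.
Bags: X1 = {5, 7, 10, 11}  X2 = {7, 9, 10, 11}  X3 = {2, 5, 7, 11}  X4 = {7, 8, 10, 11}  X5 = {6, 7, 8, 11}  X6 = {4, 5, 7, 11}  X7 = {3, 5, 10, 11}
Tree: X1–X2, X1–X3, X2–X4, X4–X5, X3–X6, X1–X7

No — vertex 1 appears in no bag.

A tree decomposition must satisfy three properties: every vertex lies in some bag; for every edge, both endpoints lie together in some bag; and for every vertex, the bags containing it form a connected subtree. Here vertex 1 appears in no bag, so the decomposition is invalid.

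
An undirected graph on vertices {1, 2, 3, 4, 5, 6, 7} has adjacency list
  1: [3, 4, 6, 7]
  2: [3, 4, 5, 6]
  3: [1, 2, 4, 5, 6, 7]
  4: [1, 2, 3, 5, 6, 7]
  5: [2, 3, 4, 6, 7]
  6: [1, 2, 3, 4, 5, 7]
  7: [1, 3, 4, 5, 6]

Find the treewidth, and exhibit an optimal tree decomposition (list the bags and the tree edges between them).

Treewidth 4.
One optimal decomposition is:
Bags: B1 = {3, 4, 5, 6, 7}  B2 = {2, 3, 4, 5, 6}  B3 = {1, 3, 4, 6, 7}
Tree: B1–B2, B1–B3

Every bag has size at most 5, so the width is 5 − 1 = 4 and tw(G) ≤ 4. For the lower bound, the 5 vertices {1, 3, 4, 6, 7} are pairwise adjacent, and any tree decomposition puts a clique entirely inside one bag — forcing width ≥ 4. Hence tw(G) = 4 exactly.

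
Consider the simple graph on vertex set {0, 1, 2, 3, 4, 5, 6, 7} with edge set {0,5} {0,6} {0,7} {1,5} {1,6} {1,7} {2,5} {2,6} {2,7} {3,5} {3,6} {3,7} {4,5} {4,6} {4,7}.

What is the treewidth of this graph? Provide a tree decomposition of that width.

Treewidth 3.
One optimal decomposition is:
Bags: B1 = {0, 5, 6, 7}  B2 = {2, 5, 6, 7}  B3 = {4, 5, 6, 7}  B4 = {1, 5, 6, 7}  B5 = {3, 5, 6, 7}
Tree: B1–B2, B2–B3, B3–B4, B4–B5

The largest bag has 4 vertices, giving width 3; this decomposition certifies tw(G) ≤ 3. For the lower bound: the 4 vertex sets {0,7}, {2,5}, {6}, {4} are disjoint, each induces a connected subgraph, and every pair is joined by at least one edge of G. Contracting each set to a single vertex therefore yields K_{4} as a minor, and since treewidth is minor-monotone, tw(G) ≥ tw(K_{4}) = 3. The upper and lower bounds meet at 3, so that is the treewidth.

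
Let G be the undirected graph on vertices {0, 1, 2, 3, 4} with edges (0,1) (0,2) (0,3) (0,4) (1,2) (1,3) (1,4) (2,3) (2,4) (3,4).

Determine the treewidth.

4

A width-4 tree decomposition is:
Bags: B1 = {0, 1, 2, 3, 4}
Tree: (single bag)
A single bag containing all 5 vertices is trivially a valid decomposition of width 4. On the other hand G contains the 5-clique {0, 1, 2, 3, 4}. A clique must lie in a single bag of any decomposition, so no decomposition can have width below 4. The upper and lower bounds meet at 4, so that is the treewidth.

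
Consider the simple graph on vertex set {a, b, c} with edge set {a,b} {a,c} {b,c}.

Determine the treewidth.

A width-2 tree decomposition is:
Bags: B1 = {a, b, c}
Tree: (single bag)
A single bag containing all 3 vertices is trivially a valid decomposition of width 2. On the other hand G contains the 3-clique {a, b, c}. A clique must lie in a single bag of any decomposition, so no decomposition can have width below 2. Combining the bounds, tw(G) = 2.

2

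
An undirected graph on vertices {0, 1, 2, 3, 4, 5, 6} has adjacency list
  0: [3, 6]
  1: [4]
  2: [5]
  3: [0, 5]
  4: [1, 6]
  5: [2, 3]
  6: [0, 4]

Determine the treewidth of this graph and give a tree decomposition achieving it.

The largest bag has 2 vertices, giving width 1; this decomposition certifies tw(G) ≤ 1. Any graph with an edge has treewidth ≥ 1, and G has the edge 1–4. Therefore the treewidth is 1.

Treewidth 1.
One optimal decomposition is:
Bags: B1 = {1, 4}  B2 = {4, 6}  B3 = {0, 6}  B4 = {0, 3}  B5 = {3, 5}  B6 = {2, 5}
Tree: B1–B2, B2–B3, B3–B4, B4–B5, B5–B6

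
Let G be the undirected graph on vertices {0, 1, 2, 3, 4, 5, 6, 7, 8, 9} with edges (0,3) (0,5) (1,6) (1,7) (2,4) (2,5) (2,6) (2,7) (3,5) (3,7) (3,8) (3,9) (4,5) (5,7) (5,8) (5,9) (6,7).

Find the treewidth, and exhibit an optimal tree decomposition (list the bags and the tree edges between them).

Each bag holds 3 vertices, so the decomposition has width 2, which upper-bounds the treewidth. For the lower bound, the 3 vertices {1, 6, 7} are pairwise adjacent, and any tree decomposition puts a clique entirely inside one bag — forcing width ≥ 2. Combining the bounds, tw(G) = 2.

Treewidth 2.
Bags: B1 = {2, 5, 7}  B2 = {2, 6, 7}  B3 = {3, 5, 7}  B4 = {2, 4, 5}  B5 = {0, 3, 5}  B6 = {1, 6, 7}  B7 = {3, 5, 8}  B8 = {3, 5, 9}
Tree: B1–B2, B1–B3, B1–B4, B3–B5, B2–B6, B3–B7, B3–B8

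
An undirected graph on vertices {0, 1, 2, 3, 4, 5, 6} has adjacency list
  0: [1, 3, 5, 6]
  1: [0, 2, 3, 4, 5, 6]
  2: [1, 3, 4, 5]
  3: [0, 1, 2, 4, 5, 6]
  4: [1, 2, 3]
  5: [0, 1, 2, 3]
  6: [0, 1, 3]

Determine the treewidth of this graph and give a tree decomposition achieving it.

Treewidth 3.
One optimal decomposition is:
Bags: B1 = {0, 1, 3, 5}  B2 = {1, 2, 3, 5}  B3 = {1, 2, 3, 4}  B4 = {0, 1, 3, 6}
Tree: B1–B2, B2–B3, B1–B4

Each bag holds 4 vertices, so the decomposition has width 3, which upper-bounds the treewidth. On the other hand G contains the 4-clique {0, 1, 3, 5}. A clique must lie in a single bag of any decomposition, so no decomposition can have width below 3. Combining the bounds, tw(G) = 3.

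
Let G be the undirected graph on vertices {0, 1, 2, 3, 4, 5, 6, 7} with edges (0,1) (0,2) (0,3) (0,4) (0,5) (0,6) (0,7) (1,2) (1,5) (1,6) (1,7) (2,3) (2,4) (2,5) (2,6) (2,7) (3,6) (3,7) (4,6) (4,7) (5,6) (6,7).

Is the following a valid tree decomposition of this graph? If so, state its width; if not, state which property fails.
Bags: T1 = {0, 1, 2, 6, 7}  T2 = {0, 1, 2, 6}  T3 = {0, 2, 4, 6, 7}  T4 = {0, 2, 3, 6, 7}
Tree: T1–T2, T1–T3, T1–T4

A tree decomposition must satisfy three properties: every vertex lies in some bag; for every edge, both endpoints lie together in some bag; and for every vertex, the bags containing it form a connected subtree. Here vertex 5 appears in no bag, so the decomposition is invalid.

No — vertex 5 appears in no bag.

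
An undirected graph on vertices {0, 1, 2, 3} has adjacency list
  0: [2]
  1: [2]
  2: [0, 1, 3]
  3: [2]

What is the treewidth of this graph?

1

A width-1 tree decomposition is:
Bags: B1 = {1, 2}  B2 = {2, 3}  B3 = {0, 2}
Tree: B1–B2, B1–B3
Each bag holds 2 vertices, so the decomposition has width 1, which upper-bounds the treewidth. Since G has at least one edge (e.g. 1–2), it is not an edgeless graph, so tw(G) ≥ 1. Combining the bounds, tw(G) = 1.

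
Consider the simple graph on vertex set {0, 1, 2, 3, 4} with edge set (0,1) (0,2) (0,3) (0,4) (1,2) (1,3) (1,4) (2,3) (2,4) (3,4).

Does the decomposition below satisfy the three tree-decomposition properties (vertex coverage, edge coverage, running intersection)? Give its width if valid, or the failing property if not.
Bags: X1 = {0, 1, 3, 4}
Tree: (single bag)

A tree decomposition must satisfy three properties: every vertex lies in some bag; for every edge, both endpoints lie together in some bag; and for every vertex, the bags containing it form a connected subtree. Here vertex 2 appears in no bag, so the decomposition is invalid.

No — vertex 2 appears in no bag.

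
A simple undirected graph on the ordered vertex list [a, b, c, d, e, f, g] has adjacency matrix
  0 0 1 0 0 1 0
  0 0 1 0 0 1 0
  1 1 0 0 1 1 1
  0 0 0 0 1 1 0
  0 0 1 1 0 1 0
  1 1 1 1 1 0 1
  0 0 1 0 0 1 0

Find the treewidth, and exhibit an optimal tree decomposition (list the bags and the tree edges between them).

Treewidth 2.
One optimal decomposition is:
Bags: B1 = {d, e, f}  B2 = {c, e, f}  B3 = {c, f, g}  B4 = {a, c, f}  B5 = {b, c, f}
Tree: B1–B2, B2–B3, B2–B4, B4–B5

The largest bag has 3 vertices, giving width 2; this decomposition certifies tw(G) ≤ 2. For the lower bound, the 3 vertices {d, e, f} are pairwise adjacent, and any tree decomposition puts a clique entirely inside one bag — forcing width ≥ 2. Combining the bounds, tw(G) = 2.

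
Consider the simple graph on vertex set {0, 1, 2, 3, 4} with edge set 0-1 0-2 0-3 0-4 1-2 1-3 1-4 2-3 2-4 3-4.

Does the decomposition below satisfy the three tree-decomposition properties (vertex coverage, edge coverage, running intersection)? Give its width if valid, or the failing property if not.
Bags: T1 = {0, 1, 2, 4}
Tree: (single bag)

A tree decomposition must satisfy three properties: every vertex lies in some bag; for every edge, both endpoints lie together in some bag; and for every vertex, the bags containing it form a connected subtree. Here vertex 3 appears in no bag, so the decomposition is invalid.

No — vertex 3 appears in no bag.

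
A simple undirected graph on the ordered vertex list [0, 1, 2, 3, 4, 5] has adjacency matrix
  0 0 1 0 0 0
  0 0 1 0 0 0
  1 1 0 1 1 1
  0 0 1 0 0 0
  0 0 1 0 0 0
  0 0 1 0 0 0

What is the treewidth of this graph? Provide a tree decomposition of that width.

The largest bag has 2 vertices, giving width 1; this decomposition certifies tw(G) ≤ 1. Since G has at least one edge (e.g. 2–4), it is not an edgeless graph, so tw(G) ≥ 1. Combining the bounds, tw(G) = 1.

Treewidth 1.
One such decomposition:
Bags: B1 = {2, 4}  B2 = {1, 2}  B3 = {0, 2}  B4 = {2, 5}  B5 = {2, 3}
Tree: B1–B2, B1–B3, B2–B4, B3–B5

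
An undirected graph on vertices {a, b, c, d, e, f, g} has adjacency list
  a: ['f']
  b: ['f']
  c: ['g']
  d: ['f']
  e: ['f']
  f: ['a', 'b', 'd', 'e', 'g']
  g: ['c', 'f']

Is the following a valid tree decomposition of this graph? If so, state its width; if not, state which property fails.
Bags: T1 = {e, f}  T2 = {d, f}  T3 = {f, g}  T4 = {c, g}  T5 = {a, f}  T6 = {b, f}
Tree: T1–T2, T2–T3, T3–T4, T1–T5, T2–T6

Vertex coverage: the bags together contain {a, b, c, d, e, f, g}, the full vertex set. Edge coverage: each edge of G has both endpoints in at least one bag. Running intersection: for every vertex, the bags containing it form a connected subtree. All three properties hold, so this is a valid tree decomposition of width max|bag| − 1 = 1, and hence tw(G) ≤ 1.

Yes; width 1.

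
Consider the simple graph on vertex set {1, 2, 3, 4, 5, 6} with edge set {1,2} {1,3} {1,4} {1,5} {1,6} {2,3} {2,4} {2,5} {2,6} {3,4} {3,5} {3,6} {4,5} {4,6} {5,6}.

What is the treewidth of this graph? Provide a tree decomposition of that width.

Treewidth 5.
Bags: B1 = {1, 2, 3, 4, 5, 6}
Tree: (single bag)

A single bag containing all 6 vertices is trivially a valid decomposition of width 5. Conversely, {1, 2, 3, 4, 5, 6} is a clique of size 6, and the vertices of any clique must share a bag in every tree decomposition; so some bag has ≥ 6 vertices and tw(G) ≥ 5. The upper and lower bounds meet at 5, so that is the treewidth.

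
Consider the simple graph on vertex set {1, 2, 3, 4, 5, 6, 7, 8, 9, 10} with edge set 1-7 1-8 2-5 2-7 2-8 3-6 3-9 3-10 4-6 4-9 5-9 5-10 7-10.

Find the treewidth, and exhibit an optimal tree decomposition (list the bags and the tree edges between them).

Treewidth 2.
One optimal decomposition is:
Bags: B1 = {1, 7, 8}  B2 = {2, 7, 8}  B3 = {2, 7, 10}  B4 = {2, 5, 10}  B5 = {3, 5, 10}  B6 = {3, 5, 9}  B7 = {3, 6, 9}  B8 = {4, 6, 9}
Tree: B1–B2, B2–B3, B3–B4, B4–B5, B5–B6, B6–B7, B7–B8

The largest bag has 3 vertices, giving width 2; this decomposition certifies tw(G) ≤ 2. Since 1–8–2–7–1 is a cycle in G, G is not acyclic. Forests are exactly the graphs of treewidth ≤ 1, so tw(G) ≥ 2. Combining the bounds, tw(G) = 2.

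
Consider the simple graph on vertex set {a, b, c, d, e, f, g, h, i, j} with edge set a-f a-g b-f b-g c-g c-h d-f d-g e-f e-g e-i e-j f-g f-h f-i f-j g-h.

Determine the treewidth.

A width-2 tree decomposition is:
Bags: B1 = {e, f, g}  B2 = {f, g, h}  B3 = {a, f, g}  B4 = {c, g, h}  B5 = {e, f, i}  B6 = {b, f, g}  B7 = {e, f, j}  B8 = {d, f, g}
Tree: B1–B2, B2–B3, B2–B4, B1–B5, B1–B6, B5–B7, B2–B8
Each bag holds 3 vertices, so the decomposition has width 2, which upper-bounds the treewidth. For the lower bound, the 3 vertices {c, g, h} are pairwise adjacent, and any tree decomposition puts a clique entirely inside one bag — forcing width ≥ 2. Combining the bounds, tw(G) = 2.

2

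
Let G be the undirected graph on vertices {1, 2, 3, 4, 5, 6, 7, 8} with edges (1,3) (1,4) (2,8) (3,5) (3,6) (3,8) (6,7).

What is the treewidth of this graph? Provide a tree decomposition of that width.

Treewidth 1.
Bags: B1 = {3, 6}  B2 = {3, 8}  B3 = {1, 3}  B4 = {3, 5}  B5 = {2, 8}  B6 = {1, 4}  B7 = {6, 7}
Tree: B1–B2, B2–B3, B2–B4, B2–B5, B3–B6, B1–B7

Each bag holds 2 vertices, so the decomposition has width 1, which upper-bounds the treewidth. G has an edge, so its treewidth is at least 1. Therefore the treewidth is 1.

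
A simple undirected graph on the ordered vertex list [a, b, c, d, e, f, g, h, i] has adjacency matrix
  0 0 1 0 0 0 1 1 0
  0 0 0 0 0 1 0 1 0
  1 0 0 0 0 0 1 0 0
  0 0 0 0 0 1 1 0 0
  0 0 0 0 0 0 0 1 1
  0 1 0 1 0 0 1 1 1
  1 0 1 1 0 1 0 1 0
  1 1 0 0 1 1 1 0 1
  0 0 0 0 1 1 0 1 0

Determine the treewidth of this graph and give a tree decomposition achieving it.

The largest bag has 3 vertices, giving width 2; this decomposition certifies tw(G) ≤ 2. On the other hand G contains the 3-clique {d, f, g}. A clique must lie in a single bag of any decomposition, so no decomposition can have width below 2. Combining the bounds, tw(G) = 2.

Treewidth 2.
One optimal decomposition is:
Bags: B1 = {f, g, h}  B2 = {f, h, i}  B3 = {b, f, h}  B4 = {e, h, i}  B5 = {a, g, h}  B6 = {d, f, g}  B7 = {a, c, g}
Tree: B1–B2, B1–B3, B2–B4, B1–B5, B1–B6, B5–B7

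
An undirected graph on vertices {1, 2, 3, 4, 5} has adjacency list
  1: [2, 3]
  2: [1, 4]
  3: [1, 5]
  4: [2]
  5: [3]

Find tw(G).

1

A width-1 tree decomposition is:
Bags: B1 = {3, 5}  B2 = {1, 3}  B3 = {1, 2}  B4 = {2, 4}
Tree: B1–B2, B2–B3, B3–B4
Every bag has size at most 2, so the width is 2 − 1 = 1 and tw(G) ≤ 1. Any graph with an edge has treewidth ≥ 1, and G has the edge 5–3. Combining the bounds, tw(G) = 1.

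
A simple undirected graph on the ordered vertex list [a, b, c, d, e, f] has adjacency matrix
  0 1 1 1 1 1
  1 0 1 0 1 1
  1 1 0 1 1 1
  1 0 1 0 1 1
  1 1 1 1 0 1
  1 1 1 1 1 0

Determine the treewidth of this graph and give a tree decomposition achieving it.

The largest bag has 5 vertices, giving width 4; this decomposition certifies tw(G) ≤ 4. On the other hand G contains the 5-clique {a, c, d, e, f}. A clique must lie in a single bag of any decomposition, so no decomposition can have width below 4. The upper and lower bounds meet at 4, so that is the treewidth.

Treewidth 4.
One optimal decomposition is:
Bags: B1 = {a, c, d, e, f}  B2 = {a, b, c, e, f}
Tree: B1–B2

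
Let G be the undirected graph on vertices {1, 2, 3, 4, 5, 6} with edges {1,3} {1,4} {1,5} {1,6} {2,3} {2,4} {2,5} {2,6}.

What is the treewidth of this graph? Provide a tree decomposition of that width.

Treewidth 2.
Bags: B1 = {1, 2, 5}  B2 = {1, 2, 6}  B3 = {1, 2, 4}  B4 = {1, 2, 3}
Tree: B1–B2, B2–B3, B3–B4

Each bag holds 3 vertices, so the decomposition has width 2, which upper-bounds the treewidth. The edges 2–5–1–6–2 form a cycle, so G is not a tree and its treewidth is at least 2. Hence tw(G) = 2 exactly.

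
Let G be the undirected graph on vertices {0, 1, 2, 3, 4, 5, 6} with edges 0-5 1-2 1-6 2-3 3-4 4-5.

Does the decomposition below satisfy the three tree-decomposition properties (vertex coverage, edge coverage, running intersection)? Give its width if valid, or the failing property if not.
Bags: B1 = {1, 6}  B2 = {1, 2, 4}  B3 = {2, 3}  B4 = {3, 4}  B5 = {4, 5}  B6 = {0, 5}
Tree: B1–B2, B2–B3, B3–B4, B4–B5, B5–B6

No — bags containing vertex 4 are not connected in the tree.

A tree decomposition must satisfy three properties: every vertex lies in some bag; for every edge, both endpoints lie together in some bag; and for every vertex, the bags containing it form a connected subtree. Here bags containing vertex 4 are not connected in the tree, so the decomposition is invalid.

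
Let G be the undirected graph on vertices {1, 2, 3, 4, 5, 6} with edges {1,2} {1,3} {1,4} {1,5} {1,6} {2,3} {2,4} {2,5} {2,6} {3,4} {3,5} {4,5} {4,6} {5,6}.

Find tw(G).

A width-4 tree decomposition is:
Bags: B1 = {1, 2, 4, 5, 6}  B2 = {1, 2, 3, 4, 5}
Tree: B1–B2
The largest bag has 5 vertices, giving width 4; this decomposition certifies tw(G) ≤ 4. For the lower bound, the 5 vertices {1, 2, 3, 4, 5} are pairwise adjacent, and any tree decomposition puts a clique entirely inside one bag — forcing width ≥ 4. Combining the bounds, tw(G) = 4.

4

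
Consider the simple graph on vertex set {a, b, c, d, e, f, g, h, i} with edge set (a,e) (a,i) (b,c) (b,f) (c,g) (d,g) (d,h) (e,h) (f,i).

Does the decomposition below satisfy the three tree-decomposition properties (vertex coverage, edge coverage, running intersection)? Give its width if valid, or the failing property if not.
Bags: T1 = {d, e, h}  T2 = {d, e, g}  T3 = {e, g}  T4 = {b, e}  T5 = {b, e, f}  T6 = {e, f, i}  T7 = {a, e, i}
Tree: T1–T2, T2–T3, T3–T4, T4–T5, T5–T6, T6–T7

No — vertex c appears in no bag.

A tree decomposition must satisfy three properties: every vertex lies in some bag; for every edge, both endpoints lie together in some bag; and for every vertex, the bags containing it form a connected subtree. Here vertex c appears in no bag, so the decomposition is invalid.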